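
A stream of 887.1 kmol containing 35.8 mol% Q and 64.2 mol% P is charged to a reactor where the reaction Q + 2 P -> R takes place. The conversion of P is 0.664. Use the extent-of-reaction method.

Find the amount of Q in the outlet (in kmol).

129 kmol

P reacted = 0.664 × 569.5 = 378.2 kmol; ν_P = −2, so ξ = 378.2/2 = 189.1 kmol.
Outlet amounts (n = n₀ + ν ξ):
  Q: 317.6 − 1(189.1) = 128.5
  P: 569.5 − 2(189.1) = 191.4
  R: 0 + 1(189.1) = 189.1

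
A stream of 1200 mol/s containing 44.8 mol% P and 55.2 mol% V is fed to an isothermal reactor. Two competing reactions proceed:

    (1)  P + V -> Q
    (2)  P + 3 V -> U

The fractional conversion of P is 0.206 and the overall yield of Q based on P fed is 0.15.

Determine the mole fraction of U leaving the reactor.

0.0293

Yield of Q: 1ξ₁ / 537.6 = 0.15 → ξ₁ = 80.64 mol/s.
Conversion of P: 1ξ₁ + 1ξ₂ = 0.206 × 537.6 = 110.7 → ξ₂ = 30.11 mol/s.
Outlet amounts (n = n₀ + Σ ν·ξ):
  P: 537.6 − 1(80.64) − 1(30.11) = 426.9
  V: 662.4 − 1(80.64) − 3(30.11) = 491.4
  Q: 0 + 1(80.64) = 80.64
  U: 0 + 1(30.11) = 30.11
Total out = 1029 mol/s; y_U = 30.11 / 1029 = 0.02926.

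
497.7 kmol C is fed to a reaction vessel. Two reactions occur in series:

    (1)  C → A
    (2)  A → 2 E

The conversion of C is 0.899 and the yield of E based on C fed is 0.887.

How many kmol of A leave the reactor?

227 kmol

Conversion of C: C consumed = 1ξ₁ = 0.899 × 497.7 → ξ₁ = 447.4 kmol.
Yield of E: 2ξ₂ / 497.7 = 0.887 → ξ₂ = 220.7 kmol.
Outlet amounts (n = n₀ + Σ ν·ξ):
  C: 497.7 − 1(447.4) = 50.27
  A: 0 + 1(447.4) − 1(220.7) = 226.7
  E: 0 + 2(220.7) = 441.5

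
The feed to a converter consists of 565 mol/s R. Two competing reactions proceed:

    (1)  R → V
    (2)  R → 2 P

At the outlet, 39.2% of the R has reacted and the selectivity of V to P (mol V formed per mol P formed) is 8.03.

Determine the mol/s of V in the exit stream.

Conversion of R: R consumed = 0.392 × 565 = 221.5 mol/s = 1ξ₁ + 1ξ₂.
Selectivity: 1ξ₁ / (2ξ₂) = 8.03 → ξ₁ = 16.06 ξ₂.
Substitute: (1·16.06 + 1) ξ₂ = 221.5 → ξ₂ = 12.98 mol/s, ξ₁ = 208.5 mol/s.
Outlet amounts (n = n₀ + Σ ν·ξ):
  R: 565 − 1(208.5) − 1(12.98) = 343.5
  V: 0 + 1(208.5) = 208.5
  P: 0 + 2(12.98) = 25.96

208 mol/s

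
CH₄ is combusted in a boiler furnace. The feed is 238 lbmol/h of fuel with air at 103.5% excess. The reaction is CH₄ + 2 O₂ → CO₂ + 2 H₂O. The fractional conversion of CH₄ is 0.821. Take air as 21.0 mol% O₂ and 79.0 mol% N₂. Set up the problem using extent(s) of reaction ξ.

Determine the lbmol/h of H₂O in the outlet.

391 lbmol/h

Stoichiometric O₂ = 2 × 238 = 476 lbmol/h; O₂ fed = 476 × 2.035 = 968.7 lbmol/h.
N₂ fed = 968.7 × 79/21 = 3644 lbmol/h.
Fuel reacted = 0.821 × 238 → ξ = 195.4 lbmol/h.
Outlet (n = n₀ + ν ξ):
  CH₄: 238 − 1(195.4) = 42.6
  O₂: 968.7 − 2(195.4) = 577.9
  N₂: 3644 (inert)
  CO₂: 0 + 1(195.4) = 195.4
  H₂O: 0 + 2(195.4) = 390.8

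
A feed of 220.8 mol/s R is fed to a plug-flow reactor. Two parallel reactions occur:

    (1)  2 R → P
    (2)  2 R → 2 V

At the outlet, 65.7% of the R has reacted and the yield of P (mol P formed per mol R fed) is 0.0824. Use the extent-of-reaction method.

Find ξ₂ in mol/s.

ξ₂ = 54.3 mol/s

Yield of P: 1ξ₁ / 220.8 = 0.0824 → ξ₁ = 18.19 mol/s.
Conversion of R: 2ξ₁ + 2ξ₂ = 0.657 × 220.8 = 145.1 → ξ₂ = 54.34 mol/s.
Outlet amounts (n = n₀ + Σ ν·ξ):
  R: 220.8 − 2(18.19) − 2(54.34) = 75.73
  P: 0 + 1(18.19) = 18.19
  V: 0 + 2(54.34) = 108.7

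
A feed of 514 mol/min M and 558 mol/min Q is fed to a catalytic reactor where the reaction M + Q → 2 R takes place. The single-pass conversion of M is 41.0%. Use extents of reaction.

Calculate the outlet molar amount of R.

421 mol/min

M reacted = 0.41 × 514 = 210.7 mol/min; ν_M = −1, so ξ = 210.7/1 = 210.7 mol/min.
Outlet amounts (n = n₀ + ν ξ):
  M: 514 − 1(210.7) = 303.3
  Q: 558 − 1(210.7) = 347.3
  R: 0 + 2(210.7) = 421.5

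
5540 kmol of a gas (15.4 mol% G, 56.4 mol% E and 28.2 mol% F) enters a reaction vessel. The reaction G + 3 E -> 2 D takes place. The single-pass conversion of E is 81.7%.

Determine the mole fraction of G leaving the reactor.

E reacted = 0.817 × 3125 = 2553 kmol; ν_E = −3, so ξ = 2553/3 = 850.9 kmol.
Outlet amounts (n = n₀ + ν ξ):
  G: 853.2 − 1(850.9) = 2.238
  E: 3125 − 3(850.9) = 571.8
  D: 0 + 2(850.9) = 1702
  F: 1562 (inert)
Total out = 3838 kmol; y_G = 2.238 / 3838 = 0.0005831.

0.000583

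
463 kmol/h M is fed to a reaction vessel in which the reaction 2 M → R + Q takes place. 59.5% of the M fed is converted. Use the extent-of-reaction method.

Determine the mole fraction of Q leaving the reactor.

0.298

M reacted = 0.595 × 463 = 275.5 kmol/h; ν_M = −2, so ξ = 275.5/2 = 137.7 kmol/h.
Outlet amounts (n = n₀ + ν ξ):
  M: 463 − 2(137.7) = 187.5
  R: 0 + 1(137.7) = 137.7
  Q: 0 + 1(137.7) = 137.7
Total out = 463 kmol/h; y_Q = 137.7 / 463 = 0.2975.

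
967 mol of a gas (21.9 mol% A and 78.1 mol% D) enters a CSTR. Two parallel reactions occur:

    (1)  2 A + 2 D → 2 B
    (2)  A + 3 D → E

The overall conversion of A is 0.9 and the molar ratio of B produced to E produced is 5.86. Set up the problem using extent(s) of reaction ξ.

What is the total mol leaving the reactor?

721 mol

Conversion of A: A consumed = 0.9 × 211.8 = 190.6 mol = 2ξ₁ + 1ξ₂.
Selectivity: 2ξ₁ / (1ξ₂) = 5.86 → ξ₁ = 2.93 ξ₂.
Substitute: (2·2.93 + 1) ξ₂ = 190.6 → ξ₂ = 27.78 mol, ξ₁ = 81.41 mol.
Outlet amounts (n = n₀ + Σ ν·ξ):
  A: 211.8 − 2(81.41) − 1(27.78) = 21.18
  D: 755.2 − 2(81.41) − 3(27.78) = 509.1
  B: 0 + 2(81.41) = 162.8
  E: 0 + 1(27.78) = 27.78
Total out = 21.18 + 509.1 + 162.8 + 27.78 = 720.8 mol.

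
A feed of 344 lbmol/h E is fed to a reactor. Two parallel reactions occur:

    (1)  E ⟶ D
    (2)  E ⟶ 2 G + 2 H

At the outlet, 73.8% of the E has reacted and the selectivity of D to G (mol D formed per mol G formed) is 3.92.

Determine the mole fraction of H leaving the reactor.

0.134

Conversion of E: E consumed = 0.738 × 344 = 253.9 lbmol/h = 1ξ₁ + 1ξ₂.
Selectivity: 1ξ₁ / (2ξ₂) = 3.92 → ξ₁ = 7.84 ξ₂.
Substitute: (1·7.84 + 1) ξ₂ = 253.9 → ξ₂ = 28.72 lbmol/h, ξ₁ = 225.2 lbmol/h.
Outlet amounts (n = n₀ + Σ ν·ξ):
  E: 344 − 1(225.2) − 1(28.72) = 90.13
  D: 0 + 1(225.2) = 225.2
  G: 0 + 2(28.72) = 57.44
  H: 0 + 2(28.72) = 57.44
Total out = 430.2 lbmol/h; y_H = 57.44 / 430.2 = 0.1335.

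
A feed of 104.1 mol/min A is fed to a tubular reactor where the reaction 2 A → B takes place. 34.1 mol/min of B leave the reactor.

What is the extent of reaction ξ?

ξ = 34.1 mol/min

For B: n = n₀ + 1ξ → 34.1 = 0 + 1ξ, giving ξ = 34.1 mol/min.
Outlet amounts (n = n₀ + ν ξ):
  A: 104.1 − 2(34.1) = 35.9
  B: 0 + 1(34.1) = 34.1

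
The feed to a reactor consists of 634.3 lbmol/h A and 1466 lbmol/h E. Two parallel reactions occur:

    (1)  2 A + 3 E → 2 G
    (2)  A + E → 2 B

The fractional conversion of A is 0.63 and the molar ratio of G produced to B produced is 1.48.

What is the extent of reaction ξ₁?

ξ₁ = 149 lbmol/h

Conversion of A: A consumed = 0.63 × 634.3 = 399.6 lbmol/h = 2ξ₁ + 1ξ₂.
Selectivity: 2ξ₁ / (2ξ₂) = 1.48 → ξ₁ = 1.48 ξ₂.
Substitute: (2·1.48 + 1) ξ₂ = 399.6 → ξ₂ = 100.9 lbmol/h, ξ₁ = 149.3 lbmol/h.
Outlet amounts (n = n₀ + Σ ν·ξ):
  A: 634.3 − 2(149.3) − 1(100.9) = 234.7
  E: 1466 − 3(149.3) − 1(100.9) = 917
  G: 0 + 2(149.3) = 298.7
  B: 0 + 2(100.9) = 201.8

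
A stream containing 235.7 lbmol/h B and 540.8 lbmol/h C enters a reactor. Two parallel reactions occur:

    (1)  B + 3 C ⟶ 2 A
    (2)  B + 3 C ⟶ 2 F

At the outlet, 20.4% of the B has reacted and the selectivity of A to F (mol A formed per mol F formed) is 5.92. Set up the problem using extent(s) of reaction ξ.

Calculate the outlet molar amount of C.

397 lbmol/h

Conversion of B: B consumed = 0.204 × 235.7 = 48.08 lbmol/h = 1ξ₁ + 1ξ₂.
Selectivity: 2ξ₁ / (2ξ₂) = 5.92 → ξ₁ = 5.92 ξ₂.
Substitute: (1·5.92 + 1) ξ₂ = 48.08 → ξ₂ = 6.948 lbmol/h, ξ₁ = 41.13 lbmol/h.
Outlet amounts (n = n₀ + Σ ν·ξ):
  B: 235.7 − 1(41.13) − 1(6.948) = 187.6
  C: 540.8 − 3(41.13) − 3(6.948) = 396.6
  A: 0 + 2(41.13) = 82.27
  F: 0 + 2(6.948) = 13.9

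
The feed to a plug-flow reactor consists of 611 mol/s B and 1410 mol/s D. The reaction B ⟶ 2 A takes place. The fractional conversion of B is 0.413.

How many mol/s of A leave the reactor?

505 mol/s

B reacted = 0.413 × 611 = 252.3 mol/s; ν_B = −1, so ξ = 252.3/1 = 252.3 mol/s.
Outlet amounts (n = n₀ + ν ξ):
  B: 611 − 1(252.3) = 358.7
  A: 0 + 2(252.3) = 504.7
  D: 1410 (inert)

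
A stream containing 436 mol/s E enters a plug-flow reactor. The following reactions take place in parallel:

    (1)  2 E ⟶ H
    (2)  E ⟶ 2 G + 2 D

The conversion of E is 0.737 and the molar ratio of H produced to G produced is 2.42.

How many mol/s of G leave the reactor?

60.2 mol/s

Conversion of E: E consumed = 0.737 × 436 = 321.3 mol/s = 2ξ₁ + 1ξ₂.
Selectivity: 1ξ₁ / (2ξ₂) = 2.42 → ξ₁ = 4.84 ξ₂.
Substitute: (2·4.84 + 1) ξ₂ = 321.3 → ξ₂ = 30.09 mol/s, ξ₁ = 145.6 mol/s.
Outlet amounts (n = n₀ + Σ ν·ξ):
  E: 436 − 2(145.6) − 1(30.09) = 114.7
  H: 0 + 1(145.6) = 145.6
  G: 0 + 2(30.09) = 60.17
  D: 0 + 2(30.09) = 60.17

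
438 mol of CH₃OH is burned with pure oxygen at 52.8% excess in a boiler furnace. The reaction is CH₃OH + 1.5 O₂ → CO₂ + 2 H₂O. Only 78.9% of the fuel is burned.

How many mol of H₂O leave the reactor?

Stoichiometric O₂ = 1.5 × 438 = 657 mol; O₂ fed = 657 × 1.528 = 1004 mol.
Fuel reacted = 0.789 × 438 → ξ = 345.6 mol.
Outlet (n = n₀ + ν ξ):
  CH₃OH: 438 − 1(345.6) = 92.42
  O₂: 1004 − 1.5(345.6) = 485.5
  CO₂: 0 + 1(345.6) = 345.6
  H₂O: 0 + 2(345.6) = 691.2

691 mol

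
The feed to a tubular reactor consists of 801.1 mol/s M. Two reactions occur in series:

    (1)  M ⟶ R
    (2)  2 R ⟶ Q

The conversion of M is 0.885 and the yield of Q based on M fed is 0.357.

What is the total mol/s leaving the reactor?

Conversion of M: M consumed = 1ξ₁ = 0.885 × 801.1 → ξ₁ = 709 mol/s.
Yield of Q: 1ξ₂ / 801.1 = 0.357 → ξ₂ = 286 mol/s.
Outlet amounts (n = n₀ + Σ ν·ξ):
  M: 801.1 − 1(709) = 92.13
  R: 0 + 1(709) − 2(286) = 137
  Q: 0 + 1(286) = 286
Total out = 92.13 + 137 + 286 = 515.1 mol/s.

515 mol/s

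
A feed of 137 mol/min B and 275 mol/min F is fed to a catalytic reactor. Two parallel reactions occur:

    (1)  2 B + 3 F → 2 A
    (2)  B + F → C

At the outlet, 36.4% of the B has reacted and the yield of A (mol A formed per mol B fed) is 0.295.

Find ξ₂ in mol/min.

Yield of A: 2ξ₁ / 137 = 0.295 → ξ₁ = 20.21 mol/min.
Conversion of B: 2ξ₁ + 1ξ₂ = 0.364 × 137 = 49.87 → ξ₂ = 9.453 mol/min.
Outlet amounts (n = n₀ + Σ ν·ξ):
  B: 137 − 2(20.21) − 1(9.453) = 87.13
  F: 275 − 3(20.21) − 1(9.453) = 204.9
  A: 0 + 2(20.21) = 40.41
  C: 0 + 1(9.453) = 9.453

ξ₂ = 9.45 mol/min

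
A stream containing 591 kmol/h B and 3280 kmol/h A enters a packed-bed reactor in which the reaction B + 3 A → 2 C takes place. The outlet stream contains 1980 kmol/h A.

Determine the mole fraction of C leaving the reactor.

0.288

For A: n = n₀ − 3ξ → 1980 = 3280 − 3ξ, giving ξ = 433.3 kmol/h.
Outlet amounts (n = n₀ + ν ξ):
  B: 591 − 1(433.3) = 157.7
  A: 3280 − 3(433.3) = 1980
  C: 0 + 2(433.3) = 866.7
Total out = 3004 kmol/h; y_C = 866.7 / 3004 = 0.2885.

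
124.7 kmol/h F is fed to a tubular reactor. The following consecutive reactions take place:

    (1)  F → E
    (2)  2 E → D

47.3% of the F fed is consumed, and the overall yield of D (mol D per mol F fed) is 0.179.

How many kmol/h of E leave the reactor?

14.3 kmol/h

Conversion of F: F consumed = 1ξ₁ = 0.473 × 124.7 → ξ₁ = 58.98 kmol/h.
Yield of D: 1ξ₂ / 124.7 = 0.179 → ξ₂ = 22.32 kmol/h.
Outlet amounts (n = n₀ + Σ ν·ξ):
  F: 124.7 − 1(58.98) = 65.72
  E: 0 + 1(58.98) − 2(22.32) = 14.34
  D: 0 + 1(22.32) = 22.32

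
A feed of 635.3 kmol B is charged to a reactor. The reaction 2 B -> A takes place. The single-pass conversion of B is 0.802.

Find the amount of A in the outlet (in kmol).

B reacted = 0.802 × 635.3 = 509.5 kmol; ν_B = −2, so ξ = 509.5/2 = 254.8 kmol.
Outlet amounts (n = n₀ + ν ξ):
  B: 635.3 − 2(254.8) = 125.8
  A: 0 + 1(254.8) = 254.8

255 kmol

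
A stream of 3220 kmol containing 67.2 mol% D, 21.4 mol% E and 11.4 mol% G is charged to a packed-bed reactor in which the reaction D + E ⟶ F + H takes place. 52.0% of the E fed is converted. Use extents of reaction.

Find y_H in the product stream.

0.111

E reacted = 0.52 × 689.1 = 358.3 kmol; ν_E = −1, so ξ = 358.3/1 = 358.3 kmol.
Outlet amounts (n = n₀ + ν ξ):
  D: 2164 − 1(358.3) = 1806
  E: 689.1 − 1(358.3) = 330.8
  F: 0 + 1(358.3) = 358.3
  H: 0 + 1(358.3) = 358.3
  G: 367.1 (inert)
Total out = 3220 kmol; y_H = 358.3 / 3220 = 0.1113.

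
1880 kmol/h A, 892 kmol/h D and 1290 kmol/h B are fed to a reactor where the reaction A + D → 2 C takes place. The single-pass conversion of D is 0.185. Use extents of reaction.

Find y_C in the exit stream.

D reacted = 0.185 × 892 = 165 kmol/h; ν_D = −1, so ξ = 165/1 = 165 kmol/h.
Outlet amounts (n = n₀ + ν ξ):
  A: 1880 − 1(165) = 1715
  D: 892 − 1(165) = 727
  C: 0 + 2(165) = 330
  B: 1290 (inert)
Total out = 4062 kmol/h; y_C = 330 / 4062 = 0.08125.

0.0813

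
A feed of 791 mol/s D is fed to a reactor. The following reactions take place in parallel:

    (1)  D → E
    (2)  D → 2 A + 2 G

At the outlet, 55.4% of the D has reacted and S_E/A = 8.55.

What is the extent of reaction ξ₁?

Conversion of D: D consumed = 0.554 × 791 = 438.2 mol/s = 1ξ₁ + 1ξ₂.
Selectivity: 1ξ₁ / (2ξ₂) = 8.55 → ξ₁ = 17.1 ξ₂.
Substitute: (1·17.1 + 1) ξ₂ = 438.2 → ξ₂ = 24.21 mol/s, ξ₁ = 414 mol/s.
Outlet amounts (n = n₀ + Σ ν·ξ):
  D: 791 − 1(414) − 1(24.21) = 352.8
  E: 0 + 1(414) = 414
  A: 0 + 2(24.21) = 48.42
  G: 0 + 2(24.21) = 48.42

ξ₁ = 414 mol/s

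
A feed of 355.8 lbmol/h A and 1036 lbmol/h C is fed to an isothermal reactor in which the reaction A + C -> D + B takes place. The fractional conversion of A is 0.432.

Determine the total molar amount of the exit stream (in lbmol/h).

1390 lbmol/h

A reacted = 0.432 × 355.8 = 153.7 lbmol/h; ν_A = −1, so ξ = 153.7/1 = 153.7 lbmol/h.
Outlet amounts (n = n₀ + ν ξ):
  A: 355.8 − 1(153.7) = 202.1
  C: 1036 − 1(153.7) = 882.3
  D: 0 + 1(153.7) = 153.7
  B: 0 + 1(153.7) = 153.7
Total out = 202.1 + 882.3 + 153.7 + 153.7 = 1392 lbmol/h.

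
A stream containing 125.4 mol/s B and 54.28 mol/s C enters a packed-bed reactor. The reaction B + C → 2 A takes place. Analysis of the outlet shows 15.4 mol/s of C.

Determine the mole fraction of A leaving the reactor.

0.433

For C: n = n₀ − 1ξ → 15.4 = 54.28 − 1ξ, giving ξ = 38.88 mol/s.
Outlet amounts (n = n₀ + ν ξ):
  B: 125.4 − 1(38.88) = 86.52
  C: 54.28 − 1(38.88) = 15.4
  A: 0 + 2(38.88) = 77.76
Total out = 179.7 mol/s; y_A = 77.76 / 179.7 = 0.4328.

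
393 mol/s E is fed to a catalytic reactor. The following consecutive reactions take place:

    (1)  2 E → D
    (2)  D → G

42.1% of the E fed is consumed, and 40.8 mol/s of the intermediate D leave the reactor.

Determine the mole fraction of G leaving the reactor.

Conversion of E: E consumed = 2ξ₁ = 0.421 × 393 → ξ₁ = 82.73 mol/s.
D balance: n_D = 0 + 1ξ₁ − 1ξ₂ = 40.8 → ξ₂ = (1·82.73 − 40.8)/1 = 41.93 mol/s.
Outlet amounts (n = n₀ + Σ ν·ξ):
  E: 393 − 2(82.73) = 227.5
  D: 0 + 1(82.73) − 1(41.93) = 40.8
  G: 0 + 1(41.93) = 41.93
Total out = 310.3 mol/s; y_G = 41.93 / 310.3 = 0.1351.

0.135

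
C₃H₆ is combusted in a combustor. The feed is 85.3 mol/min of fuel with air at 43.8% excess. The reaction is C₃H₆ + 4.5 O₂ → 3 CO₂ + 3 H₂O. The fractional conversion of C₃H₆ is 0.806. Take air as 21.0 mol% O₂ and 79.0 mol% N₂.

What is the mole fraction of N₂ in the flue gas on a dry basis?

Stoichiometric O₂ = 4.5 × 85.3 = 383.8 mol/min; O₂ fed = 383.8 × 1.438 = 552 mol/min.
N₂ fed = 552 × 79/21 = 2076 mol/min.
Fuel reacted = 0.806 × 85.3 → ξ = 68.75 mol/min.
Outlet (n = n₀ + ν ξ):
  C₃H₆: 85.3 − 1(68.75) = 16.55
  O₂: 552 − 4.5(68.75) = 242.6
  N₂: 2076 (inert)
  CO₂: 0 + 3(68.75) = 206.3
  H₂O: 0 + 3(68.75) = 206.3
Dry total = 2542 mol/min; y_N₂ (dry) = 2076 / 2542 = 0.8169.

0.817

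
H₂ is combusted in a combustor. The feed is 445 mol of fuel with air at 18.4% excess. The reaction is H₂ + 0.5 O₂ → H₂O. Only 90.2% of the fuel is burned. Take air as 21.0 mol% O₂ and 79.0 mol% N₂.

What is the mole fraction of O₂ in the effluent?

Stoichiometric O₂ = 0.5 × 445 = 222.5 mol; O₂ fed = 222.5 × 1.184 = 263.4 mol.
N₂ fed = 263.4 × 79/21 = 991 mol.
Fuel reacted = 0.902 × 445 → ξ = 401.4 mol.
Outlet (n = n₀ + ν ξ):
  H₂: 445 − 1(401.4) = 43.61
  O₂: 263.4 − 0.5(401.4) = 62.75
  N₂: 991 (inert)
  H₂O: 0 + 1(401.4) = 401.4
Total out = 1499 mol; y_O₂ = 62.75 / 1499 = 0.04186.

0.0419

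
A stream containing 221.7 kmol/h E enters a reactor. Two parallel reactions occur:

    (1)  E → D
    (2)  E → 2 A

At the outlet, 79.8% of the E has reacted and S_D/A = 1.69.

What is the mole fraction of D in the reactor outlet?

0.521

Conversion of E: E consumed = 0.798 × 221.7 = 176.9 kmol/h = 1ξ₁ + 1ξ₂.
Selectivity: 1ξ₁ / (2ξ₂) = 1.69 → ξ₁ = 3.38 ξ₂.
Substitute: (1·3.38 + 1) ξ₂ = 176.9 → ξ₂ = 40.39 kmol/h, ξ₁ = 136.5 kmol/h.
Outlet amounts (n = n₀ + Σ ν·ξ):
  E: 221.7 − 1(136.5) − 1(40.39) = 44.78
  D: 0 + 1(136.5) = 136.5
  A: 0 + 2(40.39) = 80.78
Total out = 262.1 kmol/h; y_D = 136.5 / 262.1 = 0.5209.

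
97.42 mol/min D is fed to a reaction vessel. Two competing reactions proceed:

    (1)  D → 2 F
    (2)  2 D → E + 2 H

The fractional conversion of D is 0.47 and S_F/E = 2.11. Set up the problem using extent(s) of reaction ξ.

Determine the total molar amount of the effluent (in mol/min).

Conversion of D: D consumed = 0.47 × 97.42 = 45.79 mol/min = 1ξ₁ + 2ξ₂.
Selectivity: 2ξ₁ / (1ξ₂) = 2.11 → ξ₁ = 1.055 ξ₂.
Substitute: (1·1.055 + 2) ξ₂ = 45.79 → ξ₂ = 14.99 mol/min, ξ₁ = 15.81 mol/min.
Outlet amounts (n = n₀ + Σ ν·ξ):
  D: 97.42 − 1(15.81) − 2(14.99) = 51.63
  F: 0 + 2(15.81) = 31.62
  E: 0 + 1(14.99) = 14.99
  H: 0 + 2(14.99) = 29.98
Total out = 51.63 + 31.62 + 14.99 + 29.98 = 128.2 mol/min.

128 mol/min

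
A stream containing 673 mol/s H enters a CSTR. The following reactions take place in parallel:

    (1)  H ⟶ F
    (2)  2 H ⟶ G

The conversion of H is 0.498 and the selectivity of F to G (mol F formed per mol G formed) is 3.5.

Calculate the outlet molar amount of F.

213 mol/s

Conversion of H: H consumed = 0.498 × 673 = 335.2 mol/s = 1ξ₁ + 2ξ₂.
Selectivity: 1ξ₁ / (1ξ₂) = 3.5 → ξ₁ = 3.5 ξ₂.
Substitute: (1·3.5 + 2) ξ₂ = 335.2 → ξ₂ = 60.94 mol/s, ξ₁ = 213.3 mol/s.
Outlet amounts (n = n₀ + Σ ν·ξ):
  H: 673 − 1(213.3) − 2(60.94) = 337.8
  F: 0 + 1(213.3) = 213.3
  G: 0 + 1(60.94) = 60.94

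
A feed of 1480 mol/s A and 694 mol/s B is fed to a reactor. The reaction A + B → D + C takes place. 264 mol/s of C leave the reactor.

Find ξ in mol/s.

For C: n = n₀ + 1ξ → 264 = 0 + 1ξ, giving ξ = 264 mol/s.
Outlet amounts (n = n₀ + ν ξ):
  A: 1480 − 1(264) = 1216
  B: 694 − 1(264) = 430
  D: 0 + 1(264) = 264
  C: 0 + 1(264) = 264

ξ = 264 mol/s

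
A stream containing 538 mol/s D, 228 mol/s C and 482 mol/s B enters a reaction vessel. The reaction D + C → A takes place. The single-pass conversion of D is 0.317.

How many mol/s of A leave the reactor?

D reacted = 0.317 × 538 = 170.5 mol/s; ν_D = −1, so ξ = 170.5/1 = 170.5 mol/s.
Outlet amounts (n = n₀ + ν ξ):
  D: 538 − 1(170.5) = 367.5
  C: 228 − 1(170.5) = 57.45
  A: 0 + 1(170.5) = 170.5
  B: 482 (inert)

171 mol/s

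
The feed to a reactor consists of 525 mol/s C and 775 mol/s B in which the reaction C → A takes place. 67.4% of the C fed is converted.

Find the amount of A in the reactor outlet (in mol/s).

354 mol/s

C reacted = 0.674 × 525 = 353.9 mol/s; ν_C = −1, so ξ = 353.9/1 = 353.9 mol/s.
Outlet amounts (n = n₀ + ν ξ):
  C: 525 − 1(353.9) = 171.1
  A: 0 + 1(353.9) = 353.9
  B: 775 (inert)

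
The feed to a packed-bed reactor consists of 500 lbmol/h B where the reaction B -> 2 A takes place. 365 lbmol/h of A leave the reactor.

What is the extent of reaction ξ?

ξ = 182 lbmol/h

For A: n = n₀ + 2ξ → 365 = 0 + 2ξ, giving ξ = 182.5 lbmol/h.
Outlet amounts (n = n₀ + ν ξ):
  B: 500 − 1(182.5) = 317.5
  A: 0 + 2(182.5) = 365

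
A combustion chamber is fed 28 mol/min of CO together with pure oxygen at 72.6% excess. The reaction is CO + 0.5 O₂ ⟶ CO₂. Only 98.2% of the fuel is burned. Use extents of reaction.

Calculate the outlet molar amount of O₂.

Stoichiometric O₂ = 0.5 × 28 = 14 mol/min; O₂ fed = 14 × 1.726 = 24.16 mol/min.
Fuel reacted = 0.982 × 28 → ξ = 27.5 mol/min.
Outlet (n = n₀ + ν ξ):
  CO: 28 − 1(27.5) = 0.504
  O₂: 24.16 − 0.5(27.5) = 10.42
  CO₂: 0 + 1(27.5) = 27.5

10.4 mol/min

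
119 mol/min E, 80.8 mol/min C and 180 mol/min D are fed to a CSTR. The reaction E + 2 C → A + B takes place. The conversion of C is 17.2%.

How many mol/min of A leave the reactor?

6.95 mol/min

C reacted = 0.172 × 80.8 = 13.9 mol/min; ν_C = −2, so ξ = 13.9/2 = 6.949 mol/min.
Outlet amounts (n = n₀ + ν ξ):
  E: 119 − 1(6.949) = 112.1
  C: 80.8 − 2(6.949) = 66.9
  A: 0 + 1(6.949) = 6.949
  B: 0 + 1(6.949) = 6.949
  D: 180 (inert)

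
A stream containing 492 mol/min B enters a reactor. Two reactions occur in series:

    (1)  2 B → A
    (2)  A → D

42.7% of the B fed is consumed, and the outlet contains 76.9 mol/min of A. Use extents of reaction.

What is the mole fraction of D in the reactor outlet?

0.0727

Conversion of B: B consumed = 2ξ₁ = 0.427 × 492 → ξ₁ = 105 mol/min.
A balance: n_A = 0 + 1ξ₁ − 1ξ₂ = 76.9 → ξ₂ = (1·105 − 76.9)/1 = 28.14 mol/min.
Outlet amounts (n = n₀ + Σ ν·ξ):
  B: 492 − 2(105) = 281.9
  A: 0 + 1(105) − 1(28.14) = 76.9
  D: 0 + 1(28.14) = 28.14
Total out = 387 mol/min; y_D = 28.14 / 387 = 0.07273.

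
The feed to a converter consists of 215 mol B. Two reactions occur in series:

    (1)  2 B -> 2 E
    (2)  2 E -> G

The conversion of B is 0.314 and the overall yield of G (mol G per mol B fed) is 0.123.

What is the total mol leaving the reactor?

189 mol

Conversion of B: B consumed = 2ξ₁ = 0.314 × 215 → ξ₁ = 33.76 mol.
Yield of G: 1ξ₂ / 215 = 0.123 → ξ₂ = 26.45 mol.
Outlet amounts (n = n₀ + Σ ν·ξ):
  B: 215 − 2(33.76) = 147.5
  E: 0 + 2(33.76) − 2(26.45) = 14.62
  G: 0 + 1(26.45) = 26.45
Total out = 147.5 + 14.62 + 26.45 = 188.6 mol.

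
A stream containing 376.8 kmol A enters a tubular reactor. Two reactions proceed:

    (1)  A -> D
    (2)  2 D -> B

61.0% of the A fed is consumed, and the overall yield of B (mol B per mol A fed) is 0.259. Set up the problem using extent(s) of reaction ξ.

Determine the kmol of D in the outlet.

34.7 kmol

Conversion of A: A consumed = 1ξ₁ = 0.61 × 376.8 → ξ₁ = 229.8 kmol.
Yield of B: 1ξ₂ / 376.8 = 0.259 → ξ₂ = 97.59 kmol.
Outlet amounts (n = n₀ + Σ ν·ξ):
  A: 376.8 − 1(229.8) = 147
  D: 0 + 1(229.8) − 2(97.59) = 34.67
  B: 0 + 1(97.59) = 97.59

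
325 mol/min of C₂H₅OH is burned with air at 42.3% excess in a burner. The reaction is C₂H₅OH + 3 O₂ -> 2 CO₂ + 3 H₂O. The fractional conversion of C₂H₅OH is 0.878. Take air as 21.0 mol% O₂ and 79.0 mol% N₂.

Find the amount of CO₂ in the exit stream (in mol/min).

571 mol/min

Stoichiometric O₂ = 3 × 325 = 975 mol/min; O₂ fed = 975 × 1.423 = 1387 mol/min.
N₂ fed = 1387 × 79/21 = 5219 mol/min.
Fuel reacted = 0.878 × 325 → ξ = 285.4 mol/min.
Outlet (n = n₀ + ν ξ):
  C₂H₅OH: 325 − 1(285.4) = 39.65
  O₂: 1387 − 3(285.4) = 531.4
  N₂: 5219 (inert)
  CO₂: 0 + 2(285.4) = 570.7
  H₂O: 0 + 3(285.4) = 856.1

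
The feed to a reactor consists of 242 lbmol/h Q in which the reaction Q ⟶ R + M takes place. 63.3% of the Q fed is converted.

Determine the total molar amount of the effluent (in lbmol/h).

395 lbmol/h

Q reacted = 0.633 × 242 = 153.2 lbmol/h; ν_Q = −1, so ξ = 153.2/1 = 153.2 lbmol/h.
Outlet amounts (n = n₀ + ν ξ):
  Q: 242 − 1(153.2) = 88.81
  R: 0 + 1(153.2) = 153.2
  M: 0 + 1(153.2) = 153.2
Total out = 88.81 + 153.2 + 153.2 = 395.2 lbmol/h.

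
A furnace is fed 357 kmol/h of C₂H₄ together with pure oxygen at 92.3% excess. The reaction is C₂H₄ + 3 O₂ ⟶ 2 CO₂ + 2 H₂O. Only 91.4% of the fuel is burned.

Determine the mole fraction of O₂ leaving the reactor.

Stoichiometric O₂ = 3 × 357 = 1071 kmol/h; O₂ fed = 1071 × 1.923 = 2060 kmol/h.
Fuel reacted = 0.914 × 357 → ξ = 326.3 kmol/h.
Outlet (n = n₀ + ν ξ):
  C₂H₄: 357 − 1(326.3) = 30.7
  O₂: 2060 − 3(326.3) = 1081
  CO₂: 0 + 2(326.3) = 652.6
  H₂O: 0 + 2(326.3) = 652.6
Total out = 2417 kmol/h; y_O₂ = 1081 / 2417 = 0.4472.

0.447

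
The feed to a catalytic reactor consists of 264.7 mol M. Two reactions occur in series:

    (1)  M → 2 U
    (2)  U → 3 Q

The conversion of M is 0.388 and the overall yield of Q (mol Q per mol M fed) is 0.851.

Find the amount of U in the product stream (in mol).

130 mol

Conversion of M: M consumed = 1ξ₁ = 0.388 × 264.7 → ξ₁ = 102.7 mol.
Yield of Q: 3ξ₂ / 264.7 = 0.851 → ξ₂ = 75.09 mol.
Outlet amounts (n = n₀ + Σ ν·ξ):
  M: 264.7 − 1(102.7) = 162
  U: 0 + 2(102.7) − 1(75.09) = 130.3
  Q: 0 + 3(75.09) = 225.3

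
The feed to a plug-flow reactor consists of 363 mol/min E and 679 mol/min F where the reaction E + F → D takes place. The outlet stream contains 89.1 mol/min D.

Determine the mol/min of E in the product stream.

274 mol/min

For D: n = n₀ + 1ξ → 89.1 = 0 + 1ξ, giving ξ = 89.1 mol/min.
Outlet amounts (n = n₀ + ν ξ):
  E: 363 − 1(89.1) = 273.9
  F: 679 − 1(89.1) = 589.9
  D: 0 + 1(89.1) = 89.1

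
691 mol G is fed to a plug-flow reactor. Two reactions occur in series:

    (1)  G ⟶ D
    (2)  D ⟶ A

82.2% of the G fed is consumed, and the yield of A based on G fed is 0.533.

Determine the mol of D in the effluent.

Conversion of G: G consumed = 1ξ₁ = 0.822 × 691 → ξ₁ = 568 mol.
Yield of A: 1ξ₂ / 691 = 0.533 → ξ₂ = 368.3 mol.
Outlet amounts (n = n₀ + Σ ν·ξ):
  G: 691 − 1(568) = 123
  D: 0 + 1(568) − 1(368.3) = 199.7
  A: 0 + 1(368.3) = 368.3

200 mol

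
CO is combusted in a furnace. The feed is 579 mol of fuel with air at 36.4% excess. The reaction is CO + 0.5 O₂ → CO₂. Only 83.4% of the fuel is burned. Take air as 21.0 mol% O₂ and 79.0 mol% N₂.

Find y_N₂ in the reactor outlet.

Stoichiometric O₂ = 0.5 × 579 = 289.5 mol; O₂ fed = 289.5 × 1.364 = 394.9 mol.
N₂ fed = 394.9 × 79/21 = 1485 mol.
Fuel reacted = 0.834 × 579 → ξ = 482.9 mol.
Outlet (n = n₀ + ν ξ):
  CO: 579 − 1(482.9) = 96.11
  O₂: 394.9 − 0.5(482.9) = 153.4
  N₂: 1485 (inert)
  CO₂: 0 + 1(482.9) = 482.9
Total out = 2218 mol; y_N₂ = 1485 / 2218 = 0.6698.

0.67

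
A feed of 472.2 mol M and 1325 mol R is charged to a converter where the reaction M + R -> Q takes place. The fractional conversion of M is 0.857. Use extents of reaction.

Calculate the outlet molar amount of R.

M reacted = 0.857 × 472.2 = 404.7 mol; ν_M = −1, so ξ = 404.7/1 = 404.7 mol.
Outlet amounts (n = n₀ + ν ξ):
  M: 472.2 − 1(404.7) = 67.52
  R: 1325 − 1(404.7) = 920.3
  Q: 0 + 1(404.7) = 404.7

920 mol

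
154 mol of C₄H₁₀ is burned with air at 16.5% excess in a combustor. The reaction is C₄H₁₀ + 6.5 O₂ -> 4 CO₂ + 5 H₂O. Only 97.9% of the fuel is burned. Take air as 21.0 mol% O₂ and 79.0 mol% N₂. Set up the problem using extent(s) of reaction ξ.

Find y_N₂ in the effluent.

Stoichiometric O₂ = 6.5 × 154 = 1001 mol; O₂ fed = 1001 × 1.165 = 1166 mol.
N₂ fed = 1166 × 79/21 = 4387 mol.
Fuel reacted = 0.979 × 154 → ξ = 150.8 mol.
Outlet (n = n₀ + ν ξ):
  C₄H₁₀: 154 − 1(150.8) = 3.234
  O₂: 1166 − 6.5(150.8) = 186.2
  N₂: 4387 (inert)
  CO₂: 0 + 4(150.8) = 603.1
  H₂O: 0 + 5(150.8) = 753.8
Total out = 5933 mol; y_N₂ = 4387 / 5933 = 0.7394.

0.739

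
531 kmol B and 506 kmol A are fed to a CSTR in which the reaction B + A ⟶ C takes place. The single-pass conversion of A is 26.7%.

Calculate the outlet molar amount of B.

A reacted = 0.267 × 506 = 135.1 kmol; ν_A = −1, so ξ = 135.1/1 = 135.1 kmol.
Outlet amounts (n = n₀ + ν ξ):
  B: 531 − 1(135.1) = 395.9
  A: 506 − 1(135.1) = 370.9
  C: 0 + 1(135.1) = 135.1

396 kmol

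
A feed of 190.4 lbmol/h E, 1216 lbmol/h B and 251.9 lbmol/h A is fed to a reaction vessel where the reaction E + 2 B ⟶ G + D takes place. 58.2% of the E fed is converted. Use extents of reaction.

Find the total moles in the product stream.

E reacted = 0.582 × 190.4 = 110.8 lbmol/h; ν_E = −1, so ξ = 110.8/1 = 110.8 lbmol/h.
Outlet amounts (n = n₀ + ν ξ):
  E: 190.4 − 1(110.8) = 79.59
  B: 1216 − 2(110.8) = 994.4
  G: 0 + 1(110.8) = 110.8
  D: 0 + 1(110.8) = 110.8
  A: 251.9 (inert)
Total out = 79.59 + 994.4 + 110.8 + 110.8 + 251.9 = 1547 lbmol/h.

1550 lbmol/h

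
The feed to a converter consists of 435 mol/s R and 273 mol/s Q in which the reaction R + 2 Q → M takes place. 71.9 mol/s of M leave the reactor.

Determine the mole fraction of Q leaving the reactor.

For M: n = n₀ + 1ξ → 71.9 = 0 + 1ξ, giving ξ = 71.9 mol/s.
Outlet amounts (n = n₀ + ν ξ):
  R: 435 − 1(71.9) = 363.1
  Q: 273 − 2(71.9) = 129.2
  M: 0 + 1(71.9) = 71.9
Total out = 564.2 mol/s; y_Q = 129.2 / 564.2 = 0.229.

0.229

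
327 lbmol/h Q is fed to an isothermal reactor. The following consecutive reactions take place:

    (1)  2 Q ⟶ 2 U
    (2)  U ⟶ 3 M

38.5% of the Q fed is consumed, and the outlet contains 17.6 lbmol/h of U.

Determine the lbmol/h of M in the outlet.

325 lbmol/h

Conversion of Q: Q consumed = 2ξ₁ = 0.385 × 327 → ξ₁ = 62.95 lbmol/h.
U balance: n_U = 0 + 2ξ₁ − 1ξ₂ = 17.6 → ξ₂ = (2·62.95 − 17.6)/1 = 108.3 lbmol/h.
Outlet amounts (n = n₀ + Σ ν·ξ):
  Q: 327 − 2(62.95) = 201.1
  U: 0 + 2(62.95) − 1(108.3) = 17.6
  M: 0 + 3(108.3) = 324.9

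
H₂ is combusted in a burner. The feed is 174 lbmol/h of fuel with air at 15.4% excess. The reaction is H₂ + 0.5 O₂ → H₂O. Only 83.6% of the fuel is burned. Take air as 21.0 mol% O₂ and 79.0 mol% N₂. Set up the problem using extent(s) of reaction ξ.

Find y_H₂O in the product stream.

Stoichiometric O₂ = 0.5 × 174 = 87 lbmol/h; O₂ fed = 87 × 1.154 = 100.4 lbmol/h.
N₂ fed = 100.4 × 79/21 = 377.7 lbmol/h.
Fuel reacted = 0.836 × 174 → ξ = 145.5 lbmol/h.
Outlet (n = n₀ + ν ξ):
  H₂: 174 − 1(145.5) = 28.54
  O₂: 100.4 − 0.5(145.5) = 27.67
  N₂: 377.7 (inert)
  H₂O: 0 + 1(145.5) = 145.5
Total out = 579.4 lbmol/h; y_H₂O = 145.5 / 579.4 = 0.2511.

0.251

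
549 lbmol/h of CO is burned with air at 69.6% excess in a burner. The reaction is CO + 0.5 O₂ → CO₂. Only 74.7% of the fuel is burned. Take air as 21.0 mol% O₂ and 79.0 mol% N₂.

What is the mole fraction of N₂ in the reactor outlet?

0.684

Stoichiometric O₂ = 0.5 × 549 = 274.5 lbmol/h; O₂ fed = 274.5 × 1.696 = 465.6 lbmol/h.
N₂ fed = 465.6 × 79/21 = 1751 lbmol/h.
Fuel reacted = 0.747 × 549 → ξ = 410.1 lbmol/h.
Outlet (n = n₀ + ν ξ):
  CO: 549 − 1(410.1) = 138.9
  O₂: 465.6 − 0.5(410.1) = 260.5
  N₂: 1751 (inert)
  CO₂: 0 + 1(410.1) = 410.1
Total out = 2561 lbmol/h; y_N₂ = 1751 / 2561 = 0.6839.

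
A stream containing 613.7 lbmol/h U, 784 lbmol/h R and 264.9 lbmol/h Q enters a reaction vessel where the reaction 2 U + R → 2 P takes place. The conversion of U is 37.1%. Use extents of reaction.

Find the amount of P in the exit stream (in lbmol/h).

228 lbmol/h

U reacted = 0.371 × 613.7 = 227.7 lbmol/h; ν_U = −2, so ξ = 227.7/2 = 113.8 lbmol/h.
Outlet amounts (n = n₀ + ν ξ):
  U: 613.7 − 2(113.8) = 386
  R: 784 − 1(113.8) = 670.2
  P: 0 + 2(113.8) = 227.7
  Q: 264.9 (inert)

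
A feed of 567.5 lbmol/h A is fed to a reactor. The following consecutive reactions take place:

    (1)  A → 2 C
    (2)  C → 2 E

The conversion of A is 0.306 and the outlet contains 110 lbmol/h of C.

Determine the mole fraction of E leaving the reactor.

0.485

Conversion of A: A consumed = 1ξ₁ = 0.306 × 567.5 → ξ₁ = 173.7 lbmol/h.
C balance: n_C = 0 + 2ξ₁ − 1ξ₂ = 110 → ξ₂ = (2·173.7 − 110)/1 = 237.3 lbmol/h.
Outlet amounts (n = n₀ + Σ ν·ξ):
  A: 567.5 − 1(173.7) = 393.8
  C: 0 + 2(173.7) − 1(237.3) = 110
  E: 0 + 2(237.3) = 474.6
Total out = 978.5 lbmol/h; y_E = 474.6 / 978.5 = 0.4851.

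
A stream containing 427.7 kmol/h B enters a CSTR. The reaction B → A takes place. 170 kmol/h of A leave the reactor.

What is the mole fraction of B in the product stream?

0.603

For A: n = n₀ + 1ξ → 170 = 0 + 1ξ, giving ξ = 170 kmol/h.
Outlet amounts (n = n₀ + ν ξ):
  B: 427.7 − 1(170) = 257.7
  A: 0 + 1(170) = 170
Total out = 427.7 kmol/h; y_B = 257.7 / 427.7 = 0.6025.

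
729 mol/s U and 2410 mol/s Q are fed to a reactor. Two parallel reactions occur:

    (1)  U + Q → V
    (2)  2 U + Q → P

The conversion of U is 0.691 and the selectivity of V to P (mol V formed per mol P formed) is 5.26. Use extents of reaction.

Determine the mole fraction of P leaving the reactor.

Conversion of U: U consumed = 0.691 × 729 = 503.7 mol/s = 1ξ₁ + 2ξ₂.
Selectivity: 1ξ₁ / (1ξ₂) = 5.26 → ξ₁ = 5.26 ξ₂.
Substitute: (1·5.26 + 2) ξ₂ = 503.7 → ξ₂ = 69.39 mol/s, ξ₁ = 365 mol/s.
Outlet amounts (n = n₀ + Σ ν·ξ):
  U: 729 − 1(365) − 2(69.39) = 225.3
  Q: 2410 − 1(365) − 1(69.39) = 1976
  V: 0 + 1(365) = 365
  P: 0 + 1(69.39) = 69.39
Total out = 2635 mol/s; y_P = 69.39 / 2635 = 0.02633.

0.0263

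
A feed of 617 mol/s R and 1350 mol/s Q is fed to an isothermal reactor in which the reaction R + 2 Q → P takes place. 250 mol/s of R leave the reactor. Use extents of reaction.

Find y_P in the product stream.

0.298

For R: n = n₀ − 1ξ → 250 = 617 − 1ξ, giving ξ = 367 mol/s.
Outlet amounts (n = n₀ + ν ξ):
  R: 617 − 1(367) = 250
  Q: 1350 − 2(367) = 616
  P: 0 + 1(367) = 367
Total out = 1233 mol/s; y_P = 367 / 1233 = 0.2976.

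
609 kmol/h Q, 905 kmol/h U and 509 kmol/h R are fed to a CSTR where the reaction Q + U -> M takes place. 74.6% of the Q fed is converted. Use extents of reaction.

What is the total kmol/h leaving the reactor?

1570 kmol/h

Q reacted = 0.746 × 609 = 454.3 kmol/h; ν_Q = −1, so ξ = 454.3/1 = 454.3 kmol/h.
Outlet amounts (n = n₀ + ν ξ):
  Q: 609 − 1(454.3) = 154.7
  U: 905 − 1(454.3) = 450.7
  M: 0 + 1(454.3) = 454.3
  R: 509 (inert)
Total out = 154.7 + 450.7 + 454.3 + 509 = 1569 kmol/h.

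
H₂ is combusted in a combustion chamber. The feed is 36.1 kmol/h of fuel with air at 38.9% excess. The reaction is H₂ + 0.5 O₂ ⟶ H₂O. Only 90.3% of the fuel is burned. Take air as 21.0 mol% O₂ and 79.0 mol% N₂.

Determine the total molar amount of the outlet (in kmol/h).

Stoichiometric O₂ = 0.5 × 36.1 = 18.05 kmol/h; O₂ fed = 18.05 × 1.389 = 25.07 kmol/h.
N₂ fed = 25.07 × 79/21 = 94.32 kmol/h.
Fuel reacted = 0.903 × 36.1 → ξ = 32.6 kmol/h.
Outlet (n = n₀ + ν ξ):
  H₂: 36.1 − 1(32.6) = 3.502
  O₂: 25.07 − 0.5(32.6) = 8.772
  N₂: 94.32 (inert)
  H₂O: 0 + 1(32.6) = 32.6
Total out = 3.502 + 8.772 + 94.32 + 32.6 = 139.2 kmol/h.

139 kmol/h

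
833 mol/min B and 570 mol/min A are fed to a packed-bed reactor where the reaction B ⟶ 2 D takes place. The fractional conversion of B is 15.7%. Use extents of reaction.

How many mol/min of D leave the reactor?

262 mol/min

B reacted = 0.157 × 833 = 130.8 mol/min; ν_B = −1, so ξ = 130.8/1 = 130.8 mol/min.
Outlet amounts (n = n₀ + ν ξ):
  B: 833 − 1(130.8) = 702.2
  D: 0 + 2(130.8) = 261.6
  A: 570 (inert)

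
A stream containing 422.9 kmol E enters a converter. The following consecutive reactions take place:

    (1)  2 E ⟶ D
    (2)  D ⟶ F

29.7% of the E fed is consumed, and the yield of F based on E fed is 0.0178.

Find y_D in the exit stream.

0.153

Conversion of E: E consumed = 2ξ₁ = 0.297 × 422.9 → ξ₁ = 62.8 kmol.
Yield of F: 1ξ₂ / 422.9 = 0.0178 → ξ₂ = 7.528 kmol.
Outlet amounts (n = n₀ + Σ ν·ξ):
  E: 422.9 − 2(62.8) = 297.3
  D: 0 + 1(62.8) − 1(7.528) = 55.27
  F: 0 + 1(7.528) = 7.528
Total out = 360.1 kmol; y_D = 55.27 / 360.1 = 0.1535.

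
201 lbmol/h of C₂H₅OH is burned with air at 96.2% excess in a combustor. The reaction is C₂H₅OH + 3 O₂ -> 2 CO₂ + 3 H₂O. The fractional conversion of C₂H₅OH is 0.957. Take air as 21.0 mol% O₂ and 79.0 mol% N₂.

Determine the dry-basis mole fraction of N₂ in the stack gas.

Stoichiometric O₂ = 3 × 201 = 603 lbmol/h; O₂ fed = 603 × 1.962 = 1183 lbmol/h.
N₂ fed = 1183 × 79/21 = 4451 lbmol/h.
Fuel reacted = 0.957 × 201 → ξ = 192.4 lbmol/h.
Outlet (n = n₀ + ν ξ):
  C₂H₅OH: 201 − 1(192.4) = 8.643
  O₂: 1183 − 3(192.4) = 606
  N₂: 4451 (inert)
  CO₂: 0 + 2(192.4) = 384.7
  H₂O: 0 + 3(192.4) = 577.1
Dry total = 5450 lbmol/h; y_N₂ (dry) = 4451 / 5450 = 0.8166.

0.817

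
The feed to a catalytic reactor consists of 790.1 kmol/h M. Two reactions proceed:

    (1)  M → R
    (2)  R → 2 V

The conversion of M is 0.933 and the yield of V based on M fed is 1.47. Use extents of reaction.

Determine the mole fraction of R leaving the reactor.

Conversion of M: M consumed = 1ξ₁ = 0.933 × 790.1 → ξ₁ = 737.2 kmol/h.
Yield of V: 2ξ₂ / 790.1 = 1.47 → ξ₂ = 580.7 kmol/h.
Outlet amounts (n = n₀ + Σ ν·ξ):
  M: 790.1 − 1(737.2) = 52.94
  R: 0 + 1(737.2) − 1(580.7) = 156.4
  V: 0 + 2(580.7) = 1161
Total out = 1371 kmol/h; y_R = 156.4 / 1371 = 0.1141.

0.114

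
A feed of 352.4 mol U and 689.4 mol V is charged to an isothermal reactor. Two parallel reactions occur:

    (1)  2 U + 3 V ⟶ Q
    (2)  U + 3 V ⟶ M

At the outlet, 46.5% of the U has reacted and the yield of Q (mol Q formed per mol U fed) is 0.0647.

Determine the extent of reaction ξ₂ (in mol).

Yield of Q: 1ξ₁ / 352.4 = 0.0647 → ξ₁ = 22.8 mol.
Conversion of U: 2ξ₁ + 1ξ₂ = 0.465 × 352.4 = 163.9 → ξ₂ = 118.3 mol.
Outlet amounts (n = n₀ + Σ ν·ξ):
  U: 352.4 − 2(22.8) − 1(118.3) = 188.5
  V: 689.4 − 3(22.8) − 3(118.3) = 266.2
  Q: 0 + 1(22.8) = 22.8
  M: 0 + 1(118.3) = 118.3

ξ₂ = 118 mol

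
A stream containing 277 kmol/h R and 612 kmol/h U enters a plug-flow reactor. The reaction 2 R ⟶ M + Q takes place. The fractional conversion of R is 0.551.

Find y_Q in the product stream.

R reacted = 0.551 × 277 = 152.6 kmol/h; ν_R = −2, so ξ = 152.6/2 = 76.31 kmol/h.
Outlet amounts (n = n₀ + ν ξ):
  R: 277 − 2(76.31) = 124.4
  M: 0 + 1(76.31) = 76.31
  Q: 0 + 1(76.31) = 76.31
  U: 612 (inert)
Total out = 889 kmol/h; y_Q = 76.31 / 889 = 0.08584.

0.0858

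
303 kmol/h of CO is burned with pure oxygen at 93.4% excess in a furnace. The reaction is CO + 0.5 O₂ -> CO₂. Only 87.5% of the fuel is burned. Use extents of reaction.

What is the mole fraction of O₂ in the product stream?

Stoichiometric O₂ = 0.5 × 303 = 151.5 kmol/h; O₂ fed = 151.5 × 1.934 = 293 kmol/h.
Fuel reacted = 0.875 × 303 → ξ = 265.1 kmol/h.
Outlet (n = n₀ + ν ξ):
  CO: 303 − 1(265.1) = 37.88
  O₂: 293 − 0.5(265.1) = 160.4
  CO₂: 0 + 1(265.1) = 265.1
Total out = 463.4 kmol/h; y_O₂ = 160.4 / 463.4 = 0.3462.

0.346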